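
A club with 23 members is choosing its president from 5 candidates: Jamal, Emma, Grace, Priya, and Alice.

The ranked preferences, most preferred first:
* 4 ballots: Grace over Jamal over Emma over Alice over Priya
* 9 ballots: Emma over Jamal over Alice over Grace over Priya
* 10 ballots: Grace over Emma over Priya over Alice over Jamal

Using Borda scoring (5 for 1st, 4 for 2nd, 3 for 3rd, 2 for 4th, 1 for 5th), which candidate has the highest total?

Jamal: 4×4 + 9×4 + 10×1 = 62
Emma: 4×3 + 9×5 + 10×4 = 97
Grace: 4×5 + 9×2 + 10×5 = 88
Priya: 4×1 + 9×1 + 10×3 = 43
Alice: 4×2 + 9×3 + 10×2 = 55

Emma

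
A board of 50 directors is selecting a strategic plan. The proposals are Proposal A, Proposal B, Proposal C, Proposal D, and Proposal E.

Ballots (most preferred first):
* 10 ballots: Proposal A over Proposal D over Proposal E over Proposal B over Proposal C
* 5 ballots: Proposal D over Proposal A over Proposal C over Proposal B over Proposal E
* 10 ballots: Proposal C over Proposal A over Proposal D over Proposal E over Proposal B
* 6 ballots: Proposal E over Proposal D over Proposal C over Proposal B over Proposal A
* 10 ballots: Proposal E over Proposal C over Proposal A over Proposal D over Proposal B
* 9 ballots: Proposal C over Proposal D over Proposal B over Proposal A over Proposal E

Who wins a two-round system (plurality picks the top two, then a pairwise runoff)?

Round 1 first-place votes: Proposal A 10, Proposal B 0, Proposal C 19, Proposal D 5, Proposal E 16. Proposal C and Proposal E advance.
Runoff: Proposal C is ranked above Proposal E on 24 ballots, Proposal E above Proposal C on 26.

Proposal E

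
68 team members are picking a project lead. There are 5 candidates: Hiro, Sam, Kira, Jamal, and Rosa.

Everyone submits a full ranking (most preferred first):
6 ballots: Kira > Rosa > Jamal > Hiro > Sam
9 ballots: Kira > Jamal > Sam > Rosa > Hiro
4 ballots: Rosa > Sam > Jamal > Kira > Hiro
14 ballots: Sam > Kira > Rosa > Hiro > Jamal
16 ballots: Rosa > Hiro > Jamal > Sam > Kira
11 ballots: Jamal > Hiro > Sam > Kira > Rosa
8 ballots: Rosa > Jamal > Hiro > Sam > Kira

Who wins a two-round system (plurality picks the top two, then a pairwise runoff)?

Round 1 first-place votes: Hiro 0, Sam 14, Kira 15, Jamal 11, Rosa 28. Rosa and Kira advance.
Runoff: Rosa is ranked above Kira on 28 ballots, Kira above Rosa on 40.

Kira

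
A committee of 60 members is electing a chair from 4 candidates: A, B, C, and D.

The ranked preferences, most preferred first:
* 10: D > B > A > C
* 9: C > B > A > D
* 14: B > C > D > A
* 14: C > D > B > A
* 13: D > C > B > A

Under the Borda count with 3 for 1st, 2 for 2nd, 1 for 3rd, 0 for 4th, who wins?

C

A: 10×1 + 9×1 + 14×0 + 14×0 + 13×0 = 19
B: 10×2 + 9×2 + 14×3 + 14×1 + 13×1 = 107
C: 10×0 + 9×3 + 14×2 + 14×3 + 13×2 = 123
D: 10×3 + 9×0 + 14×1 + 14×2 + 13×3 = 111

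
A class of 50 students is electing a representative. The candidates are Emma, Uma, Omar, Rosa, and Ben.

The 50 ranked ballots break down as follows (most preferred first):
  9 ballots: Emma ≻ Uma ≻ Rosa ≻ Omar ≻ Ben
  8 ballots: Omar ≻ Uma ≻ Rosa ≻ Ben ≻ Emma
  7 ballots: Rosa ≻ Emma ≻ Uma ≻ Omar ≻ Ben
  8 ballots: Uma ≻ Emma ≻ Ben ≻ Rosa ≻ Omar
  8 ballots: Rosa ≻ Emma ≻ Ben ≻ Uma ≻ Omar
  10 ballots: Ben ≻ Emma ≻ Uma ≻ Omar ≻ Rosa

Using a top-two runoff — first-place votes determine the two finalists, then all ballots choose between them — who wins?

Rosa

Round 1 first-place votes: Emma 9, Uma 8, Omar 8, Rosa 15, Ben 10. Rosa and Ben advance.
Runoff: Rosa is ranked above Ben on 32 ballots, Ben above Rosa on 18.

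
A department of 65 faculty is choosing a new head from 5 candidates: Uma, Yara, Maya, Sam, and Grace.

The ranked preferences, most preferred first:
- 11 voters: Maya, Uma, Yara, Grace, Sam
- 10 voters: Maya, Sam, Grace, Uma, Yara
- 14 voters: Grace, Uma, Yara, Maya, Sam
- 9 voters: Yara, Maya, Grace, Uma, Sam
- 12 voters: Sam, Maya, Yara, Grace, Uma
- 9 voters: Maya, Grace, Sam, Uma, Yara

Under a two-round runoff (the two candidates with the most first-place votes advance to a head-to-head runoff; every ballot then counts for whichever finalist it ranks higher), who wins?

Round 1 first-place votes: Uma 0, Yara 9, Maya 30, Sam 12, Grace 14. Maya and Grace advance.
Runoff: Maya is ranked above Grace on 51 ballots, Grace above Maya on 14.

Maya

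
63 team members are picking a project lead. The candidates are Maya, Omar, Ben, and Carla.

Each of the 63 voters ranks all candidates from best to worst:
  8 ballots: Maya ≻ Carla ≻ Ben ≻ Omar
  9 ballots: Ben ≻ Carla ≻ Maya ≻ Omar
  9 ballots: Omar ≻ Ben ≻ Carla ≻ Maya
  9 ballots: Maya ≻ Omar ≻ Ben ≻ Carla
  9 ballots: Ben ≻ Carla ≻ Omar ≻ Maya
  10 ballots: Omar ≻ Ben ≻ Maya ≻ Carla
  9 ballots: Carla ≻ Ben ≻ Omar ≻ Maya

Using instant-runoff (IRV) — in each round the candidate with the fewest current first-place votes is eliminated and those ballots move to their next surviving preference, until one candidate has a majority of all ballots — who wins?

Ben

Round 1: Maya 17, Omar 19, Ben 18, Carla 9. Carla eliminated.
Round 2: Maya 17, Omar 19, Ben 27. Maya eliminated.
Round 3: Omar 28, Ben 35. Ben has a majority (≥32).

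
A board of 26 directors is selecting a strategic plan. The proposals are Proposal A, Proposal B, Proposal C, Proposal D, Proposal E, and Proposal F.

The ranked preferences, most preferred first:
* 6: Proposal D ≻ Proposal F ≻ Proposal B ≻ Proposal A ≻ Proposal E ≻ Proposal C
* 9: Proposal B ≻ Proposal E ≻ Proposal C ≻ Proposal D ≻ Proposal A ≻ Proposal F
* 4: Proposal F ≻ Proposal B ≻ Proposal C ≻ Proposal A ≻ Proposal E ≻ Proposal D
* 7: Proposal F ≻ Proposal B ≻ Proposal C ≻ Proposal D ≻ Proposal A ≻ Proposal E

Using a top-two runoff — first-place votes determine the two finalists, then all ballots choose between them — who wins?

Round 1 first-place votes: Proposal A 0, Proposal B 9, Proposal C 0, Proposal D 6, Proposal E 0, Proposal F 11. Proposal F and Proposal B advance.
Runoff: Proposal F is ranked above Proposal B on 17 ballots, Proposal B above Proposal F on 9.

Proposal F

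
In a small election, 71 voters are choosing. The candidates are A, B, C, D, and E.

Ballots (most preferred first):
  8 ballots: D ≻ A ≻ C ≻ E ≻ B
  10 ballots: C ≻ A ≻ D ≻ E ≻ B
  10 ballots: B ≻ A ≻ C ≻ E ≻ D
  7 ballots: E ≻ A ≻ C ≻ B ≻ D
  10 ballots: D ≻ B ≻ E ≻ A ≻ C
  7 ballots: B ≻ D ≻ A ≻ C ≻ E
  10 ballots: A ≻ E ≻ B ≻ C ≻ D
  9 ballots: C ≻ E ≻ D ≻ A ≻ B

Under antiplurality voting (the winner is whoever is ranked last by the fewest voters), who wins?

A

Last-place votes: A 0, B 27, C 10, D 27, E 7.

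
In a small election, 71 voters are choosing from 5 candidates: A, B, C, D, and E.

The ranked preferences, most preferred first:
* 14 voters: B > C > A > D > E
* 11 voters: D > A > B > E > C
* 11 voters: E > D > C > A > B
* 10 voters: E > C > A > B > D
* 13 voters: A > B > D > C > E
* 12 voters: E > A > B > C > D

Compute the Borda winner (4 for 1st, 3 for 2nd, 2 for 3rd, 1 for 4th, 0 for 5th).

A: 14×2 + 11×3 + 11×1 + 10×2 + 13×4 + 12×3 = 180
B: 14×4 + 11×2 + 11×0 + 10×1 + 13×3 + 12×2 = 151
C: 14×3 + 11×0 + 11×2 + 10×3 + 13×1 + 12×1 = 119
D: 14×1 + 11×4 + 11×3 + 10×0 + 13×2 + 12×0 = 117
E: 14×0 + 11×1 + 11×4 + 10×4 + 13×0 + 12×4 = 143

A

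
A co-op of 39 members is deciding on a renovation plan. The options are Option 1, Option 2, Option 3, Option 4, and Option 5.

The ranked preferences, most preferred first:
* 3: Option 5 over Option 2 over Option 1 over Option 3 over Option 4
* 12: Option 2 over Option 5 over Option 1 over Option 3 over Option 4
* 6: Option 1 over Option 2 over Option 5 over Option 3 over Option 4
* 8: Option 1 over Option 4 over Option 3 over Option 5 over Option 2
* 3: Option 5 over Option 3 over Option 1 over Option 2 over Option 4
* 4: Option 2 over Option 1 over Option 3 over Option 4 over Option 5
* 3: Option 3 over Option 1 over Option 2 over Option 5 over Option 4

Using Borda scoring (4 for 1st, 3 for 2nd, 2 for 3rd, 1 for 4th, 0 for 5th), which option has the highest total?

Option 1

Option 1: 3×2 + 12×2 + 6×4 + 8×4 + 3×2 + 4×3 + 3×3 = 113
Option 2: 3×3 + 12×4 + 6×3 + 8×0 + 3×1 + 4×4 + 3×2 = 100
Option 3: 3×1 + 12×1 + 6×1 + 8×2 + 3×3 + 4×2 + 3×4 = 66
Option 4: 3×0 + 12×0 + 6×0 + 8×3 + 3×0 + 4×1 + 3×0 = 28
Option 5: 3×4 + 12×3 + 6×2 + 8×1 + 3×4 + 4×0 + 3×1 = 83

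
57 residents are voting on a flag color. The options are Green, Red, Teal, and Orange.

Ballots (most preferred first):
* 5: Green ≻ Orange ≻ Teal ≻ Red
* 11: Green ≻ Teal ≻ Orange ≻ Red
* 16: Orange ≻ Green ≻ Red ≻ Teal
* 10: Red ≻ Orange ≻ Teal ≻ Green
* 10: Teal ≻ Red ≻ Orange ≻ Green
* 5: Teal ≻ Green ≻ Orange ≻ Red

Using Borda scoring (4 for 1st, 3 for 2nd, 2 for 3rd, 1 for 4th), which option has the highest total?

Orange

Green: 5×4 + 11×4 + 16×3 + 10×1 + 10×1 + 5×3 = 147
Red: 5×1 + 11×1 + 16×2 + 10×4 + 10×3 + 5×1 = 123
Teal: 5×2 + 11×3 + 16×1 + 10×2 + 10×4 + 5×4 = 139
Orange: 5×3 + 11×2 + 16×4 + 10×3 + 10×2 + 5×2 = 161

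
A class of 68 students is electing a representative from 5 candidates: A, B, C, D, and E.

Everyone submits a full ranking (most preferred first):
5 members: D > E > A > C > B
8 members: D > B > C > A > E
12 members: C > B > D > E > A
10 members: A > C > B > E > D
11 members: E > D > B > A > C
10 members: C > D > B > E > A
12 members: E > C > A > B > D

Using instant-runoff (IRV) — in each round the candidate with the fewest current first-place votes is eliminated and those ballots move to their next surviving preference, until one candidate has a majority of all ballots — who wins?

C

Round 1: A 10, B 0, C 22, D 13, E 23. B eliminated.
Round 2: A 10, C 22, D 13, E 23. A eliminated.
Round 3: C 32, D 13, E 23. D eliminated.
Round 4: C 40, E 28. C has a majority (≥35).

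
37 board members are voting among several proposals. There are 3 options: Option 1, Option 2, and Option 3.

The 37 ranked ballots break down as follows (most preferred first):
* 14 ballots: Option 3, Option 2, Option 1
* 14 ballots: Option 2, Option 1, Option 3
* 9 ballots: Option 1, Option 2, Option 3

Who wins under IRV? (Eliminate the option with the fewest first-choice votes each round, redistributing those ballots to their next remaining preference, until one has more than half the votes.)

Option 2

Round 1: Option 1 9, Option 2 14, Option 3 14. Option 1 eliminated.
Round 2: Option 2 23, Option 3 14. Option 2 has a majority (≥19).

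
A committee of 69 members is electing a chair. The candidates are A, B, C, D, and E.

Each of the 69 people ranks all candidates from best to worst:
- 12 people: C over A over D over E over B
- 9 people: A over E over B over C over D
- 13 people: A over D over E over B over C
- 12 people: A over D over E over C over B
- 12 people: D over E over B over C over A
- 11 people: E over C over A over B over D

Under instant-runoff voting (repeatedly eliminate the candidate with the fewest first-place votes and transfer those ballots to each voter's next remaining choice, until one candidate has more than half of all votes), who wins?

Round 1: A 34, B 0, C 12, D 12, E 11. B eliminated.
Round 2: A 34, C 12, D 12, E 11. E eliminated.
Round 3: A 34, C 23, D 12. D eliminated.
Round 4: A 34, C 35. C has a majority (≥35).

C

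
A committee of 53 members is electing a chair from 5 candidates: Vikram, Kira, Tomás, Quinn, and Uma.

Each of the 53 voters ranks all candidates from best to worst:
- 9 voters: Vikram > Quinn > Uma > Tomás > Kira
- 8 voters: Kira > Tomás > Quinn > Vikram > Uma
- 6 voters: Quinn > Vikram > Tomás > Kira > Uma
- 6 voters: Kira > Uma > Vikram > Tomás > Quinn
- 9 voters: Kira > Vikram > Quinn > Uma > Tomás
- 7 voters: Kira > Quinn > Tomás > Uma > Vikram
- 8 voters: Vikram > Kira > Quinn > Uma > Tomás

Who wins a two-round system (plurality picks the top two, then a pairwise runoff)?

Round 1 first-place votes: Vikram 17, Kira 30, Tomás 0, Quinn 6, Uma 0. Kira and Vikram advance.
Runoff: Kira is ranked above Vikram on 30 ballots, Vikram above Kira on 23.

Kira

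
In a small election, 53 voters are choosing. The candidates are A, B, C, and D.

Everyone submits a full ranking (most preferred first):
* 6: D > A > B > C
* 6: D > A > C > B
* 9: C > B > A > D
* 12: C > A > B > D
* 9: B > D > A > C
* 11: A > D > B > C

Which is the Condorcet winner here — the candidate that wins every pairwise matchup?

A

A vs B: 35–18
A vs C: 32–21
A vs D: 32–21
A beats every other candidate.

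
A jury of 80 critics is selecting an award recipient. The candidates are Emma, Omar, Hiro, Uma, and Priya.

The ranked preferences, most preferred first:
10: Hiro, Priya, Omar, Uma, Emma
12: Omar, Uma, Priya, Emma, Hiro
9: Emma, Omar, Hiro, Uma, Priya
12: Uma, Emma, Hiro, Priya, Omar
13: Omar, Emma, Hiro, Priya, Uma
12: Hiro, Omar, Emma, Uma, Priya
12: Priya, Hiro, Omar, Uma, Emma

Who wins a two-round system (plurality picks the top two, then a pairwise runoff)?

Hiro

Round 1 first-place votes: Emma 9, Omar 25, Hiro 22, Uma 12, Priya 12. Omar and Hiro advance.
Runoff: Omar is ranked above Hiro on 34 ballots, Hiro above Omar on 46.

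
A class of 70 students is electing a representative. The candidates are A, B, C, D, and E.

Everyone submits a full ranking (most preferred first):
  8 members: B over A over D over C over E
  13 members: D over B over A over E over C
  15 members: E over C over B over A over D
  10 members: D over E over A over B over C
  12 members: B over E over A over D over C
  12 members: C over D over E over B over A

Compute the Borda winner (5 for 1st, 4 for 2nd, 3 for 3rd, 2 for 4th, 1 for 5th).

A: 8×4 + 13×3 + 15×2 + 10×3 + 12×3 + 12×1 = 179
B: 8×5 + 13×4 + 15×3 + 10×2 + 12×5 + 12×2 = 241
C: 8×2 + 13×1 + 15×4 + 10×1 + 12×1 + 12×5 = 171
D: 8×3 + 13×5 + 15×1 + 10×5 + 12×2 + 12×4 = 226
E: 8×1 + 13×2 + 15×5 + 10×4 + 12×4 + 12×3 = 233

B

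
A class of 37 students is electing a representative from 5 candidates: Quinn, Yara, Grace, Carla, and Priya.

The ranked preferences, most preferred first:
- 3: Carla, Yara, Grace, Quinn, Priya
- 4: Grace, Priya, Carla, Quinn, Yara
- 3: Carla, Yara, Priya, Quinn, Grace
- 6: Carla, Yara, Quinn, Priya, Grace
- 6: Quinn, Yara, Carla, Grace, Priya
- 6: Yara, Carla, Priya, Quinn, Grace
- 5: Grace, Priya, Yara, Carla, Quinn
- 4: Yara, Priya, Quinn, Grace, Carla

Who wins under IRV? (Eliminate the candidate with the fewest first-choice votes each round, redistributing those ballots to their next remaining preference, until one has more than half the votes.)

Yara

Round 1: Quinn 6, Yara 10, Grace 9, Carla 12, Priya 0. Priya eliminated.
Round 2: Quinn 6, Yara 10, Grace 9, Carla 12. Quinn eliminated.
Round 3: Yara 16, Grace 9, Carla 12. Grace eliminated.
Round 4: Yara 21, Carla 16. Yara has a majority (≥19).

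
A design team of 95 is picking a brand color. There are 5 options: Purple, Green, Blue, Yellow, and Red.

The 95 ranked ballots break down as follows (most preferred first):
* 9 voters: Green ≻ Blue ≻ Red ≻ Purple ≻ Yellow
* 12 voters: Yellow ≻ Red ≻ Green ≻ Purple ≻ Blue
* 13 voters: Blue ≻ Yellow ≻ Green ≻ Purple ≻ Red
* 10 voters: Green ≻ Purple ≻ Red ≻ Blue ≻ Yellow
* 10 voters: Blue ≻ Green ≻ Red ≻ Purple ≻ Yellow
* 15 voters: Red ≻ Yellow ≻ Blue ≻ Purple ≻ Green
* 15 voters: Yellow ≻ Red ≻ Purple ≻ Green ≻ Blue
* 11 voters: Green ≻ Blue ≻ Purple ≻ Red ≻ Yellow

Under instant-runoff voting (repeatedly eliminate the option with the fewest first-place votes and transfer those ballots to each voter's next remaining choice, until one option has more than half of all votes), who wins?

Round 1: Purple 0, Green 30, Blue 23, Yellow 27, Red 15. Purple eliminated.
Round 2: Green 30, Blue 23, Yellow 27, Red 15. Red eliminated.
Round 3: Green 30, Blue 23, Yellow 42. Blue eliminated.
Round 4: Green 40, Yellow 55. Yellow has a majority (≥48).

Yellow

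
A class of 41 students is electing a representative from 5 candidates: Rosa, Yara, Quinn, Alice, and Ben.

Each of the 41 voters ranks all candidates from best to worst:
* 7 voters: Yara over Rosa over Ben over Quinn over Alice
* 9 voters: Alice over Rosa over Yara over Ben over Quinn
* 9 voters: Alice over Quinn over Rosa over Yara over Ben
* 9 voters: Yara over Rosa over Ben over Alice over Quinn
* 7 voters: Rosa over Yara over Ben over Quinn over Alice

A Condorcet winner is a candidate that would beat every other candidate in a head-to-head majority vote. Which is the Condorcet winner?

Rosa vs Yara: 25–16
Rosa vs Quinn: 32–9
Rosa vs Alice: 23–18
Rosa vs Ben: 41–0
Rosa beats every other candidate.

Rosa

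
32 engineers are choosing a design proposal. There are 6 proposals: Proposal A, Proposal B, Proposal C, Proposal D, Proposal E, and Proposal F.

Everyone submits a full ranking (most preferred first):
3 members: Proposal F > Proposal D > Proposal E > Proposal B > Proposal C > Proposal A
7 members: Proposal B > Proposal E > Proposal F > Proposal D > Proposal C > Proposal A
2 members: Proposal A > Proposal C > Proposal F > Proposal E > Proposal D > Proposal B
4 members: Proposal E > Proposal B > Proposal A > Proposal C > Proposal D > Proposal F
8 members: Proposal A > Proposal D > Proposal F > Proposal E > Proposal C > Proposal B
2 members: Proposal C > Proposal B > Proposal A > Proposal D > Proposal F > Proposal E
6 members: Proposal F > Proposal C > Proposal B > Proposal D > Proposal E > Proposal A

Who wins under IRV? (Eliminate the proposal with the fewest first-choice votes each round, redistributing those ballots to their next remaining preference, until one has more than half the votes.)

Round 1: Proposal A 10, Proposal B 7, Proposal C 2, Proposal D 0, Proposal E 4, Proposal F 9. Proposal D eliminated.
Round 2: Proposal A 10, Proposal B 7, Proposal C 2, Proposal E 4, Proposal F 9. Proposal C eliminated.
Round 3: Proposal A 10, Proposal B 9, Proposal E 4, Proposal F 9. Proposal E eliminated.
Round 4: Proposal A 10, Proposal B 13, Proposal F 9. Proposal F eliminated.
Round 5: Proposal A 10, Proposal B 22. Proposal B has a majority (≥17).

Proposal B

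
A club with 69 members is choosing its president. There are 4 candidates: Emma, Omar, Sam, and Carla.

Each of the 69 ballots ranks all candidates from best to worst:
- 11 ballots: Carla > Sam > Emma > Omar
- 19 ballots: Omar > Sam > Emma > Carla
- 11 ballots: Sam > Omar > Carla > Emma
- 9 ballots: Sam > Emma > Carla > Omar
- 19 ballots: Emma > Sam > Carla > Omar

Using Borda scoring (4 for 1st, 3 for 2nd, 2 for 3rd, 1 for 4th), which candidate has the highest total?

Emma: 11×2 + 19×2 + 11×1 + 9×3 + 19×4 = 174
Omar: 11×1 + 19×4 + 11×3 + 9×1 + 19×1 = 148
Sam: 11×3 + 19×3 + 11×4 + 9×4 + 19×3 = 227
Carla: 11×4 + 19×1 + 11×2 + 9×2 + 19×2 = 141

Sam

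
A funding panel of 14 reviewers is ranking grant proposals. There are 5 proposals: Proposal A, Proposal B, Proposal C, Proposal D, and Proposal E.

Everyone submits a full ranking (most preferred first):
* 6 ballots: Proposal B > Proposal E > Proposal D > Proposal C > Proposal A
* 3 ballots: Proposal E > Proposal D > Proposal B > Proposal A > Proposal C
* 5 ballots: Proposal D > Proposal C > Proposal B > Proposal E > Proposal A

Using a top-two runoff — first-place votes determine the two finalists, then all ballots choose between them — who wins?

Round 1 first-place votes: Proposal A 0, Proposal B 6, Proposal C 0, Proposal D 5, Proposal E 3. Proposal B and Proposal D advance.
Runoff: Proposal B is ranked above Proposal D on 6 ballots, Proposal D above Proposal B on 8.

Proposal D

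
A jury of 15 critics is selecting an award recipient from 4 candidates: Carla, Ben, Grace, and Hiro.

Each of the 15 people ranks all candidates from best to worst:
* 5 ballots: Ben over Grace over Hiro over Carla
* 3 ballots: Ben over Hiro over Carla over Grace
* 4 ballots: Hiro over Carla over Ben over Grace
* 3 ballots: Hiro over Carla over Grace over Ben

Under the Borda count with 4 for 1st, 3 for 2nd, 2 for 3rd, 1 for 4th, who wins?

Carla: 5×1 + 3×2 + 4×3 + 3×3 = 32
Ben: 5×4 + 3×4 + 4×2 + 3×1 = 43
Grace: 5×3 + 3×1 + 4×1 + 3×2 = 28
Hiro: 5×2 + 3×3 + 4×4 + 3×4 = 47

Hiro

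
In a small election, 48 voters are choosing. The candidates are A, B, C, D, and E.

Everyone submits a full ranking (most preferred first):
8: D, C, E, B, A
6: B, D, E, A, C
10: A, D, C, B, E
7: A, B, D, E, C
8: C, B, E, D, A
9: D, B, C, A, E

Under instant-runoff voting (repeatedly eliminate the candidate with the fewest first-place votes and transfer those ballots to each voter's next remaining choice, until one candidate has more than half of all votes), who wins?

Round 1: A 17, B 6, C 8, D 17, E 0. E eliminated.
Round 2: A 17, B 6, C 8, D 17. B eliminated.
Round 3: A 17, C 8, D 23. C eliminated.
Round 4: A 17, D 31. D has a majority (≥25).

D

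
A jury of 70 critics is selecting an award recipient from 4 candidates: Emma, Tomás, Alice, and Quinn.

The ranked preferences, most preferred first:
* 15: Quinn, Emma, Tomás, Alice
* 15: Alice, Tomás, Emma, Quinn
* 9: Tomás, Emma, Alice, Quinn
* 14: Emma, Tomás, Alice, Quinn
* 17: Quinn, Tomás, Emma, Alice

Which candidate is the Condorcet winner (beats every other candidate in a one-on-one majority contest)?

Tomás

Tomás vs Emma: 41–29
Tomás vs Alice: 55–15
Tomás vs Quinn: 38–32
Tomás beats every other candidate.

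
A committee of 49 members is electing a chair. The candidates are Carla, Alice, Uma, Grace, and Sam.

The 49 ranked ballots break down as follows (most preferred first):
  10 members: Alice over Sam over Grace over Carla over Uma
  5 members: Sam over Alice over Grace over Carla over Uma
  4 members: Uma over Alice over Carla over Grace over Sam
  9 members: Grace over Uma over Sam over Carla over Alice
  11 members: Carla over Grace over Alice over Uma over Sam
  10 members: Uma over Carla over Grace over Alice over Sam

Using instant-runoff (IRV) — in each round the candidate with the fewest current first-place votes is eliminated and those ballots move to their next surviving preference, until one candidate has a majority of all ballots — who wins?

Alice

Round 1: Carla 11, Alice 10, Uma 14, Grace 9, Sam 5. Sam eliminated.
Round 2: Carla 11, Alice 15, Uma 14, Grace 9. Grace eliminated.
Round 3: Carla 11, Alice 15, Uma 23. Carla eliminated.
Round 4: Alice 26, Uma 23. Alice has a majority (≥25).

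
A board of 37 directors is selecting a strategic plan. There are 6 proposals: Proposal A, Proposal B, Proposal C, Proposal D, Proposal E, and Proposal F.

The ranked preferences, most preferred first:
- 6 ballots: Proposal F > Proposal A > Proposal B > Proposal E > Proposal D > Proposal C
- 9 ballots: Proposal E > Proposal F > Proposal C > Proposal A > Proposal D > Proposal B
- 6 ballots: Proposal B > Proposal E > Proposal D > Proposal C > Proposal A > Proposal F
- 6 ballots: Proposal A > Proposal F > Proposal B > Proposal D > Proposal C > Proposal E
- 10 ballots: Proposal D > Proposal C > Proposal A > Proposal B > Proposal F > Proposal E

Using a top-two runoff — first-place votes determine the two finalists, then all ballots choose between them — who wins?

Round 1 first-place votes: Proposal A 6, Proposal B 6, Proposal C 0, Proposal D 10, Proposal E 9, Proposal F 6. Proposal D and Proposal E advance.
Runoff: Proposal D is ranked above Proposal E on 16 ballots, Proposal E above Proposal D on 21.

Proposal E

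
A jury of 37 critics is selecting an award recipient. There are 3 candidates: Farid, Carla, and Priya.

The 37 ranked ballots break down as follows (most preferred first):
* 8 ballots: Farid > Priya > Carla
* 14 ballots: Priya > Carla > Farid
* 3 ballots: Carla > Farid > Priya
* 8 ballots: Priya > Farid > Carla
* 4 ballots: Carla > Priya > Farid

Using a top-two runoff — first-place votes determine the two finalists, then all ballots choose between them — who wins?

Priya

Round 1 first-place votes: Farid 8, Carla 7, Priya 22. Priya and Farid advance.
Runoff: Priya is ranked above Farid on 26 ballots, Farid above Priya on 11.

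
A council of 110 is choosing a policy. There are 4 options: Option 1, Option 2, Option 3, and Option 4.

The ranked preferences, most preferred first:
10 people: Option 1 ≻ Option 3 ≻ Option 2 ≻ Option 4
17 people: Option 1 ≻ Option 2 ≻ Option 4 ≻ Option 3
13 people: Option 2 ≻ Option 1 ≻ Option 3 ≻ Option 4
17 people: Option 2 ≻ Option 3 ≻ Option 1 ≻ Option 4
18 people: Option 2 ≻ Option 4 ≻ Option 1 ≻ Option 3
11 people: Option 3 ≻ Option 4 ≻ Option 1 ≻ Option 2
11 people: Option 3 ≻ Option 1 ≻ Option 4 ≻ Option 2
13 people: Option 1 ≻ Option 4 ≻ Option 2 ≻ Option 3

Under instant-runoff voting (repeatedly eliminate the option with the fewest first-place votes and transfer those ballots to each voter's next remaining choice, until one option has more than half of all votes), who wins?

Round 1: Option 1 40, Option 2 48, Option 3 22, Option 4 0. Option 4 eliminated.
Round 2: Option 1 40, Option 2 48, Option 3 22. Option 3 eliminated.
Round 3: Option 1 62, Option 2 48. Option 1 has a majority (≥56).

Option 1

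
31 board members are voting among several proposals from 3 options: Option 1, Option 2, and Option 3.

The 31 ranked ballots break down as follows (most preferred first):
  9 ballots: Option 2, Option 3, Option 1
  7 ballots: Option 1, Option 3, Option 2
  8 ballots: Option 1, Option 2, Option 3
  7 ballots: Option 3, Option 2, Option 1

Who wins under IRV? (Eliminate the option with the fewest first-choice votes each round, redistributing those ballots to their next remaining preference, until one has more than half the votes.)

Option 2

Round 1: Option 1 15, Option 2 9, Option 3 7. Option 3 eliminated.
Round 2: Option 1 15, Option 2 16. Option 2 has a majority (≥16).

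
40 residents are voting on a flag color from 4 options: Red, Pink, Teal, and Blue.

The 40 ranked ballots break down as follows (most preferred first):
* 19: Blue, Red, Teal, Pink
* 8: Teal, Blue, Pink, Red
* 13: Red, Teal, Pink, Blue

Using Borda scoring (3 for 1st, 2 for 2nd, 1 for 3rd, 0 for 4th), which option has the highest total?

Red: 19×2 + 8×0 + 13×3 = 77
Pink: 19×0 + 8×1 + 13×1 = 21
Teal: 19×1 + 8×3 + 13×2 = 69
Blue: 19×3 + 8×2 + 13×0 = 73

Red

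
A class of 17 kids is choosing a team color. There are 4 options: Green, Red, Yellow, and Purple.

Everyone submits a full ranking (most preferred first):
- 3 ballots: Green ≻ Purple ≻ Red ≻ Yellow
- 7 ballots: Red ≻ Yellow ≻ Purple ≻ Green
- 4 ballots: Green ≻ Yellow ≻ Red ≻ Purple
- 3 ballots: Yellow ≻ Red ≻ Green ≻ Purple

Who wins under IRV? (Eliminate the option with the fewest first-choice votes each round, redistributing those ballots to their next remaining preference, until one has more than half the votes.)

Red

Round 1: Green 7, Red 7, Yellow 3, Purple 0. Purple eliminated.
Round 2: Green 7, Red 7, Yellow 3. Yellow eliminated.
Round 3: Green 7, Red 10. Red has a majority (≥9).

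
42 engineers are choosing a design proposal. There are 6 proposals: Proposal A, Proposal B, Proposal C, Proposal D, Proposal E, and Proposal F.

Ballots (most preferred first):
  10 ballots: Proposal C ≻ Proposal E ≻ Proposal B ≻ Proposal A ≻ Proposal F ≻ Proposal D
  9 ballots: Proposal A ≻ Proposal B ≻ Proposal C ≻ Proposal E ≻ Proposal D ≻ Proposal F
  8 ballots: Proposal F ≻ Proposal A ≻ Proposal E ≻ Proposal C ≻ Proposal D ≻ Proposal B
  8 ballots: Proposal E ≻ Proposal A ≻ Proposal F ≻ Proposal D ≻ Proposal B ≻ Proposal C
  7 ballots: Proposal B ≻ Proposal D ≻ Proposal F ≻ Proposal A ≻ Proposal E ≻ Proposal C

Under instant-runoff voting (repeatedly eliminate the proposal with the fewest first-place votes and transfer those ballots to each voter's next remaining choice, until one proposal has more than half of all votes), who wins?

Proposal A

Round 1: Proposal A 9, Proposal B 7, Proposal C 10, Proposal D 0, Proposal E 8, Proposal F 8. Proposal D eliminated.
Round 2: Proposal A 9, Proposal B 7, Proposal C 10, Proposal E 8, Proposal F 8. Proposal B eliminated.
Round 3: Proposal A 9, Proposal C 10, Proposal E 8, Proposal F 15. Proposal E eliminated.
Round 4: Proposal A 17, Proposal C 10, Proposal F 15. Proposal C eliminated.
Round 5: Proposal A 27, Proposal F 15. Proposal A has a majority (≥22).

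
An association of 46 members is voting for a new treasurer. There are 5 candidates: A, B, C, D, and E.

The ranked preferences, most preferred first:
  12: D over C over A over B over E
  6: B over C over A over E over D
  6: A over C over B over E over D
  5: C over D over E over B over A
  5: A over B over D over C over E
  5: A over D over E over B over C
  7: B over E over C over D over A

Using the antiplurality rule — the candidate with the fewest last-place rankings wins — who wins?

B

Last-place votes: A 12, B 0, C 5, D 12, E 17.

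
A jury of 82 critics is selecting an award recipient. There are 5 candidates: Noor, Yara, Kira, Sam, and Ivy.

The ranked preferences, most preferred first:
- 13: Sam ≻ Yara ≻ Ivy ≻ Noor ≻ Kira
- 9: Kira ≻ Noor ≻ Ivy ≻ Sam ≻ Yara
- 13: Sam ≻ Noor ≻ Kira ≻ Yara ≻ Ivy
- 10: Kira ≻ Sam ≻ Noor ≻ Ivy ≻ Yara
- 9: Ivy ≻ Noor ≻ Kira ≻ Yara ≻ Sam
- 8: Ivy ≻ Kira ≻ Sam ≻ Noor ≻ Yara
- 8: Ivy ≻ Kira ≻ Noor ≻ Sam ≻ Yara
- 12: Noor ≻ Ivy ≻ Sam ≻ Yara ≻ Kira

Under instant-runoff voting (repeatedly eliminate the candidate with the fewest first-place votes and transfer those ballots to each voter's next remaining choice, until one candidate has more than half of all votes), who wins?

Round 1: Noor 12, Yara 0, Kira 19, Sam 26, Ivy 25. Yara eliminated.
Round 2: Noor 12, Kira 19, Sam 26, Ivy 25. Noor eliminated.
Round 3: Kira 19, Sam 26, Ivy 37. Kira eliminated.
Round 4: Sam 36, Ivy 46. Ivy has a majority (≥42).

Ivy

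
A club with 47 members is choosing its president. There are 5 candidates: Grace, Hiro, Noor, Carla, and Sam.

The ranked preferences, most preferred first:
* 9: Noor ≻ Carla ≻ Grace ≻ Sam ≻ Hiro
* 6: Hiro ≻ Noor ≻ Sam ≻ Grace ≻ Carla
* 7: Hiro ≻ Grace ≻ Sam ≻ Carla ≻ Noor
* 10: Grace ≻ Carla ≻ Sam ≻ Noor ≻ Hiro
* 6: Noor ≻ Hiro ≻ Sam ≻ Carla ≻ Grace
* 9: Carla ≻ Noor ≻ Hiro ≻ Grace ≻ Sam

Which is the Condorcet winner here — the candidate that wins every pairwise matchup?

Carla vs Grace: 24–23
Carla vs Hiro: 28–19
Carla vs Noor: 26–21
Carla vs Sam: 28–19
Carla beats every other candidate.

Carla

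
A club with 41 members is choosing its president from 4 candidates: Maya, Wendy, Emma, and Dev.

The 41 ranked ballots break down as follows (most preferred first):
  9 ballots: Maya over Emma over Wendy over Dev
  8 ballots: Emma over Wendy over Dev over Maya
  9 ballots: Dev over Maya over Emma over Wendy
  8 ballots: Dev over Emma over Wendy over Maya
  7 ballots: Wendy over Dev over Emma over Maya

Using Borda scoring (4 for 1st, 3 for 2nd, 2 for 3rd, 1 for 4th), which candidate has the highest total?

Emma

Maya: 9×4 + 8×1 + 9×3 + 8×1 + 7×1 = 86
Wendy: 9×2 + 8×3 + 9×1 + 8×2 + 7×4 = 95
Emma: 9×3 + 8×4 + 9×2 + 8×3 + 7×2 = 115
Dev: 9×1 + 8×2 + 9×4 + 8×4 + 7×3 = 114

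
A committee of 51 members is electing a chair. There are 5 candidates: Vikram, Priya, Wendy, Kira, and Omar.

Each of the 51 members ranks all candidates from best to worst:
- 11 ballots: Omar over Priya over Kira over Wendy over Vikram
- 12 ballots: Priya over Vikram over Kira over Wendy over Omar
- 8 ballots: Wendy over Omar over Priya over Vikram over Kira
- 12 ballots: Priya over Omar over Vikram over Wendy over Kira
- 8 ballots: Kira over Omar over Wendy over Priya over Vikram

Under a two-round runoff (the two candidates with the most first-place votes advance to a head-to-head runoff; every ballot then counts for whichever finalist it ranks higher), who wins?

Omar

Round 1 first-place votes: Vikram 0, Priya 24, Wendy 8, Kira 8, Omar 11. Priya and Omar advance.
Runoff: Priya is ranked above Omar on 24 ballots, Omar above Priya on 27.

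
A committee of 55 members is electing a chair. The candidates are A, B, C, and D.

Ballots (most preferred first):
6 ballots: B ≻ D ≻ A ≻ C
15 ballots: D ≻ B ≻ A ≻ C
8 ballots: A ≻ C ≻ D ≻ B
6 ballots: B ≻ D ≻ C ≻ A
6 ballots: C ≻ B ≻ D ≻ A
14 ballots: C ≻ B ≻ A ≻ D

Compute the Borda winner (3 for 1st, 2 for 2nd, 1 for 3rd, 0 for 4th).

B

A: 6×1 + 15×1 + 8×3 + 6×0 + 6×0 + 14×1 = 59
B: 6×3 + 15×2 + 8×0 + 6×3 + 6×2 + 14×2 = 106
C: 6×0 + 15×0 + 8×2 + 6×1 + 6×3 + 14×3 = 82
D: 6×2 + 15×3 + 8×1 + 6×2 + 6×1 + 14×0 = 83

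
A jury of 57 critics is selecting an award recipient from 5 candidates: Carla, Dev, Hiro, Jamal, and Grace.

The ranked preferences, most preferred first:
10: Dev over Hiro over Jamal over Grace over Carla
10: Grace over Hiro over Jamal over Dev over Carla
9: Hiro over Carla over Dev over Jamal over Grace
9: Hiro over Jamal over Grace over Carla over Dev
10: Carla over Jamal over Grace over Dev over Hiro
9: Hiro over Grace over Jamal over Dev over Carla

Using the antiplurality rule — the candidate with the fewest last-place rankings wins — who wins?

Jamal

Last-place votes: Carla 29, Dev 9, Hiro 10, Jamal 0, Grace 9.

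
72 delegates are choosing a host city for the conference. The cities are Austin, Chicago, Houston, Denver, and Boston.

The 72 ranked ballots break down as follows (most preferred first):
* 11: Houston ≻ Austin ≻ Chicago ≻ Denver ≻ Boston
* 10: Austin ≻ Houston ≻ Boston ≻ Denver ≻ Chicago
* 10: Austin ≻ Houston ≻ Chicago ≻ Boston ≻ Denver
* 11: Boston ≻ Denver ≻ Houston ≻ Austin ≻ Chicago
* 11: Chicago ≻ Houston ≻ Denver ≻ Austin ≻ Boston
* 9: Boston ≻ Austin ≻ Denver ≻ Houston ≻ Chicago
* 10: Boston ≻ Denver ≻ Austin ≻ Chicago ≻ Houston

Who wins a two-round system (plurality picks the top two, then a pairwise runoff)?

Austin

Round 1 first-place votes: Austin 20, Chicago 11, Houston 11, Denver 0, Boston 30. Boston and Austin advance.
Runoff: Boston is ranked above Austin on 30 ballots, Austin above Boston on 42.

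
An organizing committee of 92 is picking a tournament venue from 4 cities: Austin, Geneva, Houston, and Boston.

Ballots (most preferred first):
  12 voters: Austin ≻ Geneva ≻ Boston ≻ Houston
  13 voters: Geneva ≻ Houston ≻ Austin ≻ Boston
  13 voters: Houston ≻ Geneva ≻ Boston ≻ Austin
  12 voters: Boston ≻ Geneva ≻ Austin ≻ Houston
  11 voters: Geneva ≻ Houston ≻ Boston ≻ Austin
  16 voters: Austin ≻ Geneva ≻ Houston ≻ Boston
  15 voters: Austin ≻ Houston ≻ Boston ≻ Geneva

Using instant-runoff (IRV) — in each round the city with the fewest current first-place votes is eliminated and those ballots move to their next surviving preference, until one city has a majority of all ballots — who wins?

Round 1: Austin 43, Geneva 24, Houston 13, Boston 12. Boston eliminated.
Round 2: Austin 43, Geneva 36, Houston 13. Houston eliminated.
Round 3: Austin 43, Geneva 49. Geneva has a majority (≥47).

Geneva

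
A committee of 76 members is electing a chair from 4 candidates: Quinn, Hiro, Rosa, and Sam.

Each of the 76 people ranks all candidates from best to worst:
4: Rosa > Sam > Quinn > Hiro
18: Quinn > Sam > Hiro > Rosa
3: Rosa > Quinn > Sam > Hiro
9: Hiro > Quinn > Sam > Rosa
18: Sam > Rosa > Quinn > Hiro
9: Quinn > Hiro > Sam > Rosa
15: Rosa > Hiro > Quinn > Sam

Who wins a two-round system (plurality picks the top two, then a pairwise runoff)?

Rosa

Round 1 first-place votes: Quinn 27, Hiro 9, Rosa 22, Sam 18. Quinn and Rosa advance.
Runoff: Quinn is ranked above Rosa on 36 ballots, Rosa above Quinn on 40.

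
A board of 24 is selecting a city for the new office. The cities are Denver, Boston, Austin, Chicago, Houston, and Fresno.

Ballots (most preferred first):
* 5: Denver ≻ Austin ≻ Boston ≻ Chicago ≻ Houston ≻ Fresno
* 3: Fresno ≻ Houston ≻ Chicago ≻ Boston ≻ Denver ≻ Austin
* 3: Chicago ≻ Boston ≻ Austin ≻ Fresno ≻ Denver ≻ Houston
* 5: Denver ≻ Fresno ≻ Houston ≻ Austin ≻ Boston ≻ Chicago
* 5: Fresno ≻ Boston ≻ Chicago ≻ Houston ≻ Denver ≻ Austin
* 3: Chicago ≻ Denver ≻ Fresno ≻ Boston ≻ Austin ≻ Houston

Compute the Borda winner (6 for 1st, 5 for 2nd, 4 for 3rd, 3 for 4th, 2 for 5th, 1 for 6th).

Fresno

Denver: 5×6 + 3×2 + 3×2 + 5×6 + 5×2 + 3×5 = 97
Boston: 5×4 + 3×3 + 3×5 + 5×2 + 5×5 + 3×3 = 88
Austin: 5×5 + 3×1 + 3×4 + 5×3 + 5×1 + 3×2 = 66
Chicago: 5×3 + 3×4 + 3×6 + 5×1 + 5×4 + 3×6 = 88
Houston: 5×2 + 3×5 + 3×1 + 5×4 + 5×3 + 3×1 = 66
Fresno: 5×1 + 3×6 + 3×3 + 5×5 + 5×6 + 3×4 = 99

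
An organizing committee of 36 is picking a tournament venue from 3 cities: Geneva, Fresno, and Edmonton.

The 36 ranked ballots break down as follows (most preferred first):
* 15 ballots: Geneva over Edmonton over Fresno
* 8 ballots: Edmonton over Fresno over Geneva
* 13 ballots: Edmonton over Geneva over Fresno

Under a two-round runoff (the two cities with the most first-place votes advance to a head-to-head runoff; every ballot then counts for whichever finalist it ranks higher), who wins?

Edmonton

Round 1 first-place votes: Geneva 15, Fresno 0, Edmonton 21. Edmonton and Geneva advance.
Runoff: Edmonton is ranked above Geneva on 21 ballots, Geneva above Edmonton on 15.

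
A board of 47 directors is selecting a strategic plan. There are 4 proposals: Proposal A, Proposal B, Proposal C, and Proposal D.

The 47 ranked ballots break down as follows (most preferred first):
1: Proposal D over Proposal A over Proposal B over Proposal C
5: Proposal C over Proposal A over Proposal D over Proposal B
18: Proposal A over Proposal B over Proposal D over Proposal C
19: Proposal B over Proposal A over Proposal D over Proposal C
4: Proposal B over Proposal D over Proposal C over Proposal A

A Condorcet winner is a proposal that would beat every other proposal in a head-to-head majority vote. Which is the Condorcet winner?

Proposal A vs Proposal B: 24–23
Proposal A vs Proposal C: 38–9
Proposal A vs Proposal D: 42–5
Proposal A beats every other proposal.

Proposal A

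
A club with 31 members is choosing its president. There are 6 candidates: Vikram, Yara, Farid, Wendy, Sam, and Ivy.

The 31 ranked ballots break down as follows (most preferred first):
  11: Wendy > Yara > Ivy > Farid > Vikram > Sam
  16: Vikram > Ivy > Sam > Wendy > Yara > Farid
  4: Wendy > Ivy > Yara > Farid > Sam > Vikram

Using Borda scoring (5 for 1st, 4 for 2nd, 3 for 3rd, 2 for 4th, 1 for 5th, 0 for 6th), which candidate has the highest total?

Vikram: 11×1 + 16×5 + 4×0 = 91
Yara: 11×4 + 16×1 + 4×3 = 72
Farid: 11×2 + 16×0 + 4×2 = 30
Wendy: 11×5 + 16×2 + 4×5 = 107
Sam: 11×0 + 16×3 + 4×1 = 52
Ivy: 11×3 + 16×4 + 4×4 = 113

Ivy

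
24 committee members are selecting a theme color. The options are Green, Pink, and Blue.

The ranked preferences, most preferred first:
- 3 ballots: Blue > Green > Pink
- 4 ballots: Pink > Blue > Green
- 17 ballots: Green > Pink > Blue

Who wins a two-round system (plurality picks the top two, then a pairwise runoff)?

Green

Round 1 first-place votes: Green 17, Pink 4, Blue 3. Green and Pink advance.
Runoff: Green is ranked above Pink on 20 ballots, Pink above Green on 4.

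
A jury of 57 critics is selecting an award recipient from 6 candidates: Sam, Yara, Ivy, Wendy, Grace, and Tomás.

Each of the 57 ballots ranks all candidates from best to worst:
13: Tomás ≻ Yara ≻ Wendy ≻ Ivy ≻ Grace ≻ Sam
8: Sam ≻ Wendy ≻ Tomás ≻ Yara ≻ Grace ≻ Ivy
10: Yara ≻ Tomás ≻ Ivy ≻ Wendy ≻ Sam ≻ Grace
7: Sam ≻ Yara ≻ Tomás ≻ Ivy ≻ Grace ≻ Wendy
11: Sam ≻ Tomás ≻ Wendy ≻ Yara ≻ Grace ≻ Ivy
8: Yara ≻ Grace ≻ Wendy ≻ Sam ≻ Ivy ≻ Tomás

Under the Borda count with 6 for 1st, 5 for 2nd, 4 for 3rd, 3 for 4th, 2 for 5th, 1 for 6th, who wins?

Yara

Sam: 13×1 + 8×6 + 10×2 + 7×6 + 11×6 + 8×3 = 213
Yara: 13×5 + 8×3 + 10×6 + 7×5 + 11×3 + 8×6 = 265
Ivy: 13×3 + 8×1 + 10×4 + 7×3 + 11×1 + 8×2 = 135
Wendy: 13×4 + 8×5 + 10×3 + 7×1 + 11×4 + 8×4 = 205
Grace: 13×2 + 8×2 + 10×1 + 7×2 + 11×2 + 8×5 = 128
Tomás: 13×6 + 8×4 + 10×5 + 7×4 + 11×5 + 8×1 = 251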